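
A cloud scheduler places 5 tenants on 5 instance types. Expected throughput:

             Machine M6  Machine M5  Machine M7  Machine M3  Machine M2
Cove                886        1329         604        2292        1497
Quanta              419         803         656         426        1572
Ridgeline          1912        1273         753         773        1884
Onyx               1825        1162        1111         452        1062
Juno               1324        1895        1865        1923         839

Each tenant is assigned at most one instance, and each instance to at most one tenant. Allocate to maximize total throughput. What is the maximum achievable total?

Optimal: Cove→Machine M3 (2292 ops/s), Quanta→Machine M2 (1572 ops/s), Ridgeline→Machine M5 (1273 ops/s), Onyx→Machine M6 (1825 ops/s), Juno→Machine M7 (1865 ops/s) — total 2292+1572+1273+1825+1865 = 8827 ops/s.
Column-greedy (each instance in turn goes to its best remaining tenant) gives 8782 ops/s, worse by 45.
Next-best assignment: Cove→Machine M3, Quanta→Machine M2, Ridgeline→Machine M6, Onyx→Machine M5, Juno→Machine M7 = 8803 ops/s.
Checked against all permutations: 8827 ops/s is optimal.

Maximum total: 8827 ops/s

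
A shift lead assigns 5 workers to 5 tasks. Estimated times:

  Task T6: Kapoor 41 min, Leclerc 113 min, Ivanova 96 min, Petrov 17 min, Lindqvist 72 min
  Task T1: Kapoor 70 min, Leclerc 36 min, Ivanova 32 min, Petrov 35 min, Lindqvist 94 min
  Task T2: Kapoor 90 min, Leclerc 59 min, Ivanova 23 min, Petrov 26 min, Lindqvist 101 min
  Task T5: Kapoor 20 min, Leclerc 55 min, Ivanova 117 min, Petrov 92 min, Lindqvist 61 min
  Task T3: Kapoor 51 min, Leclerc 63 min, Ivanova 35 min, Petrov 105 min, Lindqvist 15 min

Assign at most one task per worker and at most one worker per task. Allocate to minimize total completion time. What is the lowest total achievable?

Min total: 111 min

Treat this as an assignment problem: match each worker to one task.
Optimal: Kapoor→Task T5 (20 min), Leclerc→Task T1 (36 min), Ivanova→Task T2 (23 min), Petrov→Task T6 (17 min), Lindqvist→Task T3 (15 min) — total 20+36+23+17+15 = 111 min.
Column-greedy (each task in turn goes to its cheapest remaining worker) gives 143 min, worse by 32.
Swapping Petrov↔Ivanova (Petrov→Task T2 26 min, Ivanova→Task T6 96 min) adds 82.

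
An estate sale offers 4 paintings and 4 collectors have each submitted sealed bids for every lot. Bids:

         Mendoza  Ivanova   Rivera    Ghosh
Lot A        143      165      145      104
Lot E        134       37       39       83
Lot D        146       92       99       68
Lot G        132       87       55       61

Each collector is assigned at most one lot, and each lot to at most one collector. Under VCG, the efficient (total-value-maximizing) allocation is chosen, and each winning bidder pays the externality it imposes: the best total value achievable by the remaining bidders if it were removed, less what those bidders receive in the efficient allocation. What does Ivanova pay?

Ivanova pays $60.

Efficient allocation: Mendoza→Lot G ($132), Ivanova→Lot A ($165), Rivera→Lot D ($99), Ghosh→Lot E ($83); total welfare W = $479.
Ivanova receives Lot A at value $165, so the others get W − 165 = $314.
Without Ivanova: best allocation of the remaining 3 bidders over all 4 lots is Mendoza→Lot D ($146), Rivera→Lot A ($145), Ghosh→Lot E ($83), total $374.
VCG payment = (others' best without Ivanova) − (others' welfare with Ivanova) = 374 − 314 = $60.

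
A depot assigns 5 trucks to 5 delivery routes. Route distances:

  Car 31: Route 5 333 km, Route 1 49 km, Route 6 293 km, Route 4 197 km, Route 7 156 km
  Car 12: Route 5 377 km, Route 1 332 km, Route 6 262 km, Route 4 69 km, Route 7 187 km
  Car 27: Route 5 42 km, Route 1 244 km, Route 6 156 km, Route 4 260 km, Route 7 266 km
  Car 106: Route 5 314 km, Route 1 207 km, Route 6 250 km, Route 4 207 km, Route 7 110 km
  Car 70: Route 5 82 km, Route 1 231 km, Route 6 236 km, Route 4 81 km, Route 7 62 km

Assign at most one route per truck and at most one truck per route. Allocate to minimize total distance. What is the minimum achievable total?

Minimum total: 466 km

Optimal: Car 31→Route 1 (49 km), Car 12→Route 4 (69 km), Car 27→Route 6 (156 km), Car 106→Route 7 (110 km), Car 70→Route 5 (82 km) — total 49+69+156+110+82 = 466 km.
Min-entry greedy (repeatedly take the single cheapest remaining cell) gives 472 km, worse by 6.
Next-best assignment: Car 31→Route 1, Car 12→Route 4, Car 27→Route 5, Car 106→Route 6, Car 70→Route 7 = 472 km.
No other one-to-one assignment undercuts 466 km.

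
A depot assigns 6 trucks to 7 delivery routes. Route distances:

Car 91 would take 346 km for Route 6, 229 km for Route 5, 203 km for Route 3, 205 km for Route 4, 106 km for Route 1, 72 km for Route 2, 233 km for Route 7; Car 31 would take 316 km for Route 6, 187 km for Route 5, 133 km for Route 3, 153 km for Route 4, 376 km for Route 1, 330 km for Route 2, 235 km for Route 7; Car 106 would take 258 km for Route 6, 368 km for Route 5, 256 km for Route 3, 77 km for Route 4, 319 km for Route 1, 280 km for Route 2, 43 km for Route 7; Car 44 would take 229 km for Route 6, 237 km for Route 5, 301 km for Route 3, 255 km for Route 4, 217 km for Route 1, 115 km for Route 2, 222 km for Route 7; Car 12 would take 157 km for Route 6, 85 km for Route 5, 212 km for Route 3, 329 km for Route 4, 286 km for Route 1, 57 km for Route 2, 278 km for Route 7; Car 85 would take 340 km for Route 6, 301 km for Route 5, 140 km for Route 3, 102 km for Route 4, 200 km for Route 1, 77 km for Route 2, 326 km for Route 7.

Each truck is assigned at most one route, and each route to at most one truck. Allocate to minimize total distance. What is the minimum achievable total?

Minimum total: 584 km

Optimal: Car 91→Route 1 (106 km), Car 31→Route 3 (133 km), Car 106→Route 7 (43 km), Car 44→Route 2 (115 km), Car 12→Route 5 (85 km), Car 85→Route 4 (102 km) — total 106+133+43+115+85+102 = 584 km.
Column-greedy (each route in turn goes to its cheapest remaining truck) gives 782 km, worse by 198.
No other one-to-one assignment undercuts 584 km.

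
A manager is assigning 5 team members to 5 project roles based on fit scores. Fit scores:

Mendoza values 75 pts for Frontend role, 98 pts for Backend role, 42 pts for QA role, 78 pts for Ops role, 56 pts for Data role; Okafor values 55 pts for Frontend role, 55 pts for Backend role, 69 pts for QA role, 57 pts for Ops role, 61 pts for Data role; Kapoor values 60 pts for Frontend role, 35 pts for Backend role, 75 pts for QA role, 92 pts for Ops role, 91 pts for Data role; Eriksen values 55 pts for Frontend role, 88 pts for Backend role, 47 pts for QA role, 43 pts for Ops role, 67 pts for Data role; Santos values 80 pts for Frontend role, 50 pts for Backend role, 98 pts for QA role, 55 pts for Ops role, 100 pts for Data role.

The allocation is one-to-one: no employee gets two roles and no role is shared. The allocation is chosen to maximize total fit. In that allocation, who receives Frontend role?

Mendoza receives Frontend role.

Optimal: Mendoza→Frontend role (75 pts), Okafor→QA role (69 pts), Kapoor→Ops role (92 pts), Eriksen→Backend role (88 pts), Santos→Data role (100 pts) — total 75+69+92+88+100 = 424 pts.
Checked against all permutations: 424 pts is optimal.
Mendoza's own top role is Backend role (98 pts), but forcing Mendoza→Backend role and reassigning the rest optimally gives only 414 pts — worse by 10.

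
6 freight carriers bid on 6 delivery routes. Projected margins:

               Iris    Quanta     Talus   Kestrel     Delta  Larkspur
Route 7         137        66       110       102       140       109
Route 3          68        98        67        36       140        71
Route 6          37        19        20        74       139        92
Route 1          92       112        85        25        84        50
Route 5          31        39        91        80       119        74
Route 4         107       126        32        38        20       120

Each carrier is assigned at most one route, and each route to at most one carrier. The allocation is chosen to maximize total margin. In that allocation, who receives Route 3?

Delta receives Route 3.

Treat this as an assignment problem: match each carrier to one route.
Optimal: Iris→Route 7 ($137k), Quanta→Route 1 ($112k), Talus→Route 5 ($91k), Kestrel→Route 6 ($74k), Delta→Route 3 ($140k), Larkspur→Route 4 ($120k) — total 137+112+91+74+140+120 = $674k.
Row-greedy (each carrier in turn takes its best remaining route) gives $618k, worse by 56.
Delta's own top route is Route 7 ($140k), but forcing Delta→Route 7 and reassigning the rest optimally gives only $615k — worse by 59.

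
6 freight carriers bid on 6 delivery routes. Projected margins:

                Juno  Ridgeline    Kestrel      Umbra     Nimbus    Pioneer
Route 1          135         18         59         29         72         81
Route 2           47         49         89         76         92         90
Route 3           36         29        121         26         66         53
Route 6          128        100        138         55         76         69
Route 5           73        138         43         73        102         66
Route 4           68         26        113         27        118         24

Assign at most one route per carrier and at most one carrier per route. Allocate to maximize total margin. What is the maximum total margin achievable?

Optimal: Juno→Route 6 ($128k), Ridgeline→Route 5 ($138k), Kestrel→Route 3 ($121k), Umbra→Route 2 ($76k), Nimbus→Route 4 ($118k), Pioneer→Route 1 ($81k) — total 128+138+121+76+118+81 = $662k.
Row-greedy (each carrier in turn takes its best remaining route) gives $658k, worse by 4.
Next-best assignment: Juno→Route 1, Ridgeline→Route 5, Kestrel→Route 6, Umbra→Route 2, Nimbus→Route 4, Pioneer→Route 3 = $658k.

Maximum total: $662k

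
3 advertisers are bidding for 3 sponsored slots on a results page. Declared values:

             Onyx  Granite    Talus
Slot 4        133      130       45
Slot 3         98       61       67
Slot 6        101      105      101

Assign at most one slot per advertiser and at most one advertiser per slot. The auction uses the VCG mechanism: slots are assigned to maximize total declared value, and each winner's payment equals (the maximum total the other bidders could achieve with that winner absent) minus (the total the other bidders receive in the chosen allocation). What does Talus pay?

Talus pays $10.

Efficient allocation: Onyx→Slot 3 ($98), Granite→Slot 4 ($130), Talus→Slot 6 ($101); total welfare W = $329.
Talus receives Slot 6 at value $101, so the others get W − 101 = $228.
Without Talus: best allocation of the remaining 2 bidders over all 3 slots is Onyx→Slot 4 ($133), Granite→Slot 6 ($105), total $238.
VCG payment = (others' best without Talus) − (others' welfare with Talus) = 238 − 228 = $10.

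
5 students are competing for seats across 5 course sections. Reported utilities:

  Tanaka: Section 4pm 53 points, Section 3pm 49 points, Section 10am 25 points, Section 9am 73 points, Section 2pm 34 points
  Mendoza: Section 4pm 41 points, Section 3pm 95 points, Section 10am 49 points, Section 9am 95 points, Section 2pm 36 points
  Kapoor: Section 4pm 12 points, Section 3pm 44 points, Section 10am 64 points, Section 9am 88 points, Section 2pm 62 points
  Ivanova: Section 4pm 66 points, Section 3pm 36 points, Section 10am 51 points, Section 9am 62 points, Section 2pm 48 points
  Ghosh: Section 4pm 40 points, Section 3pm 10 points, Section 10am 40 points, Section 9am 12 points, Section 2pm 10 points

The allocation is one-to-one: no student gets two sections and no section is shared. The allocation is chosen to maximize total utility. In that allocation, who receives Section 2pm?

Optimal: Tanaka→Section 9am (73 points), Mendoza→Section 3pm (95 points), Kapoor→Section 2pm (62 points), Ivanova→Section 4pm (66 points), Ghosh→Section 10am (40 points) — total 73+95+62+66+40 = 336 points.
Row-greedy (each student in turn takes its best remaining section) gives 308 points, worse by 28.
Kapoor's own top section is Section 9am (88 points), but forcing Kapoor→Section 9am and reassigning the rest optimally gives only 324 points — worse by 12.

Kapoor receives Section 2pm.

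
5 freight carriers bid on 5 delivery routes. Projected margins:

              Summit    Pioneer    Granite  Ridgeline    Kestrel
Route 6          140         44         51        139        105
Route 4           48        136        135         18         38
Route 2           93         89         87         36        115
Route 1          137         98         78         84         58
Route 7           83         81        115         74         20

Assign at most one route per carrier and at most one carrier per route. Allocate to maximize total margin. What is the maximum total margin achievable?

Max total: $642k

Optimal: Summit→Route 1 ($137k), Pioneer→Route 4 ($136k), Granite→Route 7 ($115k), Ridgeline→Route 6 ($139k), Kestrel→Route 2 ($115k) — total 137+136+115+139+115 = $642k.
Next-best assignment: Summit→Route 1, Pioneer→Route 7, Granite→Route 4, Ridgeline→Route 6, Kestrel→Route 2 = $607k.
Every other assignment is strictly worse.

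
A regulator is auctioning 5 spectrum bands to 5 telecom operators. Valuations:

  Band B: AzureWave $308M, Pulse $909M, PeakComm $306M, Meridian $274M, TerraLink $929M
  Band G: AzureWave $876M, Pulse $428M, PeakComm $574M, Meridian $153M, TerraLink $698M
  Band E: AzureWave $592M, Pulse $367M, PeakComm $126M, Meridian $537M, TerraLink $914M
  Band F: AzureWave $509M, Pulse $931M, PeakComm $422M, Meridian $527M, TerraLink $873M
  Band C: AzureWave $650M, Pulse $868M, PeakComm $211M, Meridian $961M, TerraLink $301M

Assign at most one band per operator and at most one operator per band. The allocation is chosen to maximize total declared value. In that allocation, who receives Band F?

PeakComm receives Band F.

Optimal: AzureWave→Band G ($876M), Pulse→Band B ($909M), PeakComm→Band F ($422M), Meridian→Band C ($961M), TerraLink→Band E ($914M) — total 876+909+422+961+914 = $4082M.
Row-greedy (each operator in turn takes its best remaining band) gives $3988M, worse by 94.
Swapping AzureWave↔PeakComm (AzureWave→Band F $509M, PeakComm→Band G $574M) loses 215.
PeakComm's own top band is Band G ($574M), but forcing PeakComm→Band G and reassigning the rest optimally gives only $3987M — worse by 95.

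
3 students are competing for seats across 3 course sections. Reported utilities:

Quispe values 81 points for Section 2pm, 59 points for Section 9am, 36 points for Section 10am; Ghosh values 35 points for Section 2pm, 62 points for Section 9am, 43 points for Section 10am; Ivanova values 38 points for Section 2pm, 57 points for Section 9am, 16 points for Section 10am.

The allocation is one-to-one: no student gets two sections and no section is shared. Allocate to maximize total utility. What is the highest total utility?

Max total: 181 points

Optimal: Quispe→Section 2pm (81 points), Ghosh→Section 10am (43 points), Ivanova→Section 9am (57 points) — total 81+43+57 = 181 points.
Column-greedy (each section in turn goes to its best remaining student) gives 159 points, worse by 22.
Next-best assignment: Quispe→Section 2pm, Ghosh→Section 9am, Ivanova→Section 10am = 159 points.
Swapping Ghosh↔Ivanova (Ghosh→Section 9am 62 points, Ivanova→Section 10am 16 points) loses 22.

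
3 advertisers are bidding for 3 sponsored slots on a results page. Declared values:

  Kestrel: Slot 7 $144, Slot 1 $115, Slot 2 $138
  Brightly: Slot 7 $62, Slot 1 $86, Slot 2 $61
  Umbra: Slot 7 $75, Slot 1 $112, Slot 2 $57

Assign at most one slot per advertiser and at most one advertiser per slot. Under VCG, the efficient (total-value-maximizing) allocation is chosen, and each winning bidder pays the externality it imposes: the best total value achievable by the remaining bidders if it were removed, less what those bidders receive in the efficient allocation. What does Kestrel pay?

Efficient allocation: Kestrel→Slot 7 ($144), Brightly→Slot 2 ($61), Umbra→Slot 1 ($112); total welfare W = $317.
Kestrel receives Slot 7 at value $144, so the others get W − 144 = $173.
Without Kestrel: best allocation of the remaining 2 bidders over all 3 slots is Brightly→Slot 7 ($62), Umbra→Slot 1 ($112), total $174.
VCG payment = (others' best without Kestrel) − (others' welfare with Kestrel) = 174 − 173 = $1.

Kestrel pays $1.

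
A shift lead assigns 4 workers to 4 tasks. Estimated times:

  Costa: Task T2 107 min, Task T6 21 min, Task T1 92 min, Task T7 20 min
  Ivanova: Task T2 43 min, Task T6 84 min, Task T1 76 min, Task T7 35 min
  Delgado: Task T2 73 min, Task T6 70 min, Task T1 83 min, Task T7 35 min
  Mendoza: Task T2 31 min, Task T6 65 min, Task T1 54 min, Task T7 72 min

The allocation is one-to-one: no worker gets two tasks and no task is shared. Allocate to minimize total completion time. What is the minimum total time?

Min total: 153 min

Optimal: Costa→Task T6 (21 min), Ivanova→Task T2 (43 min), Delgado→Task T7 (35 min), Mendoza→Task T1 (54 min) — total 21+43+35+54 = 153 min.
Column-greedy (each task in turn goes to its cheapest remaining worker) gives 163 min, worse by 10.
Next-best assignment: Costa→Task T6, Ivanova→Task T1, Delgado→Task T7, Mendoza→Task T2 = 163 min.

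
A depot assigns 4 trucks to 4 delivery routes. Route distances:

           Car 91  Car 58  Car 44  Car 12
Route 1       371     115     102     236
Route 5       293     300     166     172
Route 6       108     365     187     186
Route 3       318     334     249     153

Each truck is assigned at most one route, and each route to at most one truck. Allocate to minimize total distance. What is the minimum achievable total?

This is the linear assignment problem.
Optimal: Car 91→Route 6 (108 km), Car 58→Route 1 (115 km), Car 44→Route 5 (166 km), Car 12→Route 3 (153 km) — total 108+115+166+153 = 542 km.
Column-greedy (each route in turn goes to its cheapest remaining truck) gives 716 km, worse by 174.
Next-best assignment: Car 91→Route 6, Car 58→Route 1, Car 44→Route 3, Car 12→Route 5 = 644 km.
No other one-to-one assignment undercuts 542 km.

Minimum total: 542 km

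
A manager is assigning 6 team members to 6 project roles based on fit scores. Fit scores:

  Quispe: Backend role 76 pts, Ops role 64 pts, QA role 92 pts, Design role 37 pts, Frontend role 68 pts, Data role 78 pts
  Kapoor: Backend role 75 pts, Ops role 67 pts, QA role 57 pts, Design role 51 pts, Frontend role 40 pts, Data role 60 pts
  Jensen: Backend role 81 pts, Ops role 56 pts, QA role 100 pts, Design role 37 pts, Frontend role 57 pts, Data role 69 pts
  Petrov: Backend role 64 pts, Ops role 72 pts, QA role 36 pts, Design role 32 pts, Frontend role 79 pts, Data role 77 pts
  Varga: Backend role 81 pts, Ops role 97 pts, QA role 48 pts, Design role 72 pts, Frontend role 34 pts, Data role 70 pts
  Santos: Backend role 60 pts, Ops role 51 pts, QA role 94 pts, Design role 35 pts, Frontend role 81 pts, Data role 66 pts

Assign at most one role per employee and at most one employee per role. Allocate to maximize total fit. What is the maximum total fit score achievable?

Max total: 482 pts

Optimal: Quispe→Backend role (76 pts), Kapoor→Design role (51 pts), Jensen→QA role (100 pts), Petrov→Data role (77 pts), Varga→Ops role (97 pts), Santos→Frontend role (81 pts) — total 76+51+100+77+97+81 = 482 pts.
Max-entry greedy (repeatedly take the single best remaining cell) gives 463 pts, worse by 19.
Checked against all permutations: 482 pts is optimal.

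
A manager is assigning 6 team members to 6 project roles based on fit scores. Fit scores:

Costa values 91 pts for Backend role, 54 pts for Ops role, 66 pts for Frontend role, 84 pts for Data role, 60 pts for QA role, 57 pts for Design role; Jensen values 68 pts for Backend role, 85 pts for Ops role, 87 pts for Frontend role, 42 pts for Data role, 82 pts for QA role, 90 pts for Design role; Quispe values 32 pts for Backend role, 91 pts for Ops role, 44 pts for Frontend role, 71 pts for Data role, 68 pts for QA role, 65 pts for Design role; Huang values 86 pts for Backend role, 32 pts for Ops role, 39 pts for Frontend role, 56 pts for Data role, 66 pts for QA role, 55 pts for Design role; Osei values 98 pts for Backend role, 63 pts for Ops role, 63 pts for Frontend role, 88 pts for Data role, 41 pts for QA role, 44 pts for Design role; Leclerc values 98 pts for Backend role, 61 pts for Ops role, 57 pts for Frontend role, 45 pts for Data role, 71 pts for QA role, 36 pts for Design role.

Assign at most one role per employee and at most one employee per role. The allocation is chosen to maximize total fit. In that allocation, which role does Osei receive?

Treat this as an assignment problem: match each employee to one role.
Optimal: Costa→Frontend role (66 pts), Jensen→Design role (90 pts), Quispe→Ops role (91 pts), Huang→QA role (66 pts), Osei→Data role (88 pts), Leclerc→Backend role (98 pts) — total 66+90+91+66+88+98 = 499 pts.
Column-greedy (each role in turn goes to its best remaining employee) gives 486 pts, worse by 13.
Next-best assignment: Costa→Frontend role, Jensen→Design role, Quispe→Ops role, Huang→Backend role, Osei→Data role, Leclerc→QA role = 492 pts.
Osei's own top role is Backend role (98 pts), but forcing Osei→Backend role and reassigning the rest optimally gives only 486 pts — worse by 13.

Osei receives Data role.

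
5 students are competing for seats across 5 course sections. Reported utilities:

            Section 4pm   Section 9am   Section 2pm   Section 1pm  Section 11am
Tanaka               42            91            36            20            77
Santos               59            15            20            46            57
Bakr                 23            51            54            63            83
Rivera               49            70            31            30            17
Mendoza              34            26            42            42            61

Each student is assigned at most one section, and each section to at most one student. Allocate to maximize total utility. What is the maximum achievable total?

Treat this as an assignment problem: match each student to one section.
Optimal: Tanaka→Section 9am (91 points), Santos→Section 1pm (46 points), Bakr→Section 11am (83 points), Rivera→Section 4pm (49 points), Mendoza→Section 2pm (42 points) — total 91+46+83+49+42 = 311 points.
Row-greedy (each student in turn takes its best remaining section) gives 306 points, worse by 5.
Swapping Santos↔Bakr (Santos→Section 11am 57 points, Bakr→Section 1pm 63 points) loses 9.
No other one-to-one assignment exceeds 311 points.

Maximum total: 311 points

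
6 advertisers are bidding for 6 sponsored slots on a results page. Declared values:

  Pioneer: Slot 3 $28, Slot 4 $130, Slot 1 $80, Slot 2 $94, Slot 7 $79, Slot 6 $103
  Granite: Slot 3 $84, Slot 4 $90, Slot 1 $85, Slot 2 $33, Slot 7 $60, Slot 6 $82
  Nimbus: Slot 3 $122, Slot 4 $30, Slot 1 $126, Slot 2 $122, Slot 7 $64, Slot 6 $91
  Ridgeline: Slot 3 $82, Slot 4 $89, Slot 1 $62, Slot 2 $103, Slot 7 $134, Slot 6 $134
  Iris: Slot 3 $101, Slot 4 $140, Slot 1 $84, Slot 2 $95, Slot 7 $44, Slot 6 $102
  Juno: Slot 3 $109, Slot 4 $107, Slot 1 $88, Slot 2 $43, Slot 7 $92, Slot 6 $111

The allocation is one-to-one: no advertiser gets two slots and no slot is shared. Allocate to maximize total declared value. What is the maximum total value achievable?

Optimal: Pioneer→Slot 6 ($103), Granite→Slot 1 ($85), Nimbus→Slot 2 ($122), Ridgeline→Slot 7 ($134), Iris→Slot 4 ($140), Juno→Slot 3 ($109) — total 103+85+122+134+140+109 = $693.
Row-greedy (each advertiser in turn takes its best remaining slot) gives $616, worse by 77.

Max total: $693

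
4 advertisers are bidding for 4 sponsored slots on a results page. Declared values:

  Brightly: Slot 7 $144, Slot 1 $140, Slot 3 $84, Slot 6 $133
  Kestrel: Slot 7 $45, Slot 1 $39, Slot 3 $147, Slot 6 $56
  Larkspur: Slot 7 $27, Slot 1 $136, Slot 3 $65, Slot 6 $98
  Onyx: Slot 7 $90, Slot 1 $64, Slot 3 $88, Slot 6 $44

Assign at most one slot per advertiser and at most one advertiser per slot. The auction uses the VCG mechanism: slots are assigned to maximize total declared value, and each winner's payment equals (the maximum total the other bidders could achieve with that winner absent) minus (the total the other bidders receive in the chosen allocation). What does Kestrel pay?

Efficient allocation: Brightly→Slot 6 ($133), Kestrel→Slot 3 ($147), Larkspur→Slot 1 ($136), Onyx→Slot 7 ($90); total welfare W = $506.
Kestrel receives Slot 3 at value $147, so the others get W − 147 = $359.
Without Kestrel: best allocation of the remaining 3 bidders over all 4 slots is Brightly→Slot 7 ($144), Larkspur→Slot 1 ($136), Onyx→Slot 3 ($88), total $368.
VCG payment = (others' best without Kestrel) − (others' welfare with Kestrel) = 368 − 359 = $9.

Kestrel pays $9.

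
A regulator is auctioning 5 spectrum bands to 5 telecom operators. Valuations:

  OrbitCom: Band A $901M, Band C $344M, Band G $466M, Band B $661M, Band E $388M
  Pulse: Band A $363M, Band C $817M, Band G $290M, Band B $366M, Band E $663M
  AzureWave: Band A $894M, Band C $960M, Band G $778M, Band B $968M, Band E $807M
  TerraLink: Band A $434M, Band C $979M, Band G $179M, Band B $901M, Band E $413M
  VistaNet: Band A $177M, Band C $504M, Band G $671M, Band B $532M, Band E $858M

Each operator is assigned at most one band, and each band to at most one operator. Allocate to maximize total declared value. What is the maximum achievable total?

Maximum total: $4255M

Treat this as an assignment problem: match each operator to one band.
Optimal: OrbitCom→Band A ($901M), Pulse→Band C ($817M), AzureWave→Band G ($778M), TerraLink→Band B ($901M), VistaNet→Band E ($858M) — total 901+817+778+901+858 = $4255M.
Next-best assignment: OrbitCom→Band A, Pulse→Band E, AzureWave→Band B, TerraLink→Band C, VistaNet→Band G = $4182M.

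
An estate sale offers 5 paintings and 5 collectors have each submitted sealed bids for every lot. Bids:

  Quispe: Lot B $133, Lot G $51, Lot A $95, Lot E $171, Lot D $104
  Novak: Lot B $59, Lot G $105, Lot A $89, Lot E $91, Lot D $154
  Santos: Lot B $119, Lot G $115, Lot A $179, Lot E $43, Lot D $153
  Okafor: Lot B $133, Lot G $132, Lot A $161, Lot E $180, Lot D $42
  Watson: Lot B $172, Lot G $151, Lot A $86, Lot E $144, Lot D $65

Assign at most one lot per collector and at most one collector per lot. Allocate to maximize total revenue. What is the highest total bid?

Optimal: Quispe→Lot E ($171), Novak→Lot D ($154), Santos→Lot A ($179), Okafor→Lot G ($132), Watson→Lot B ($172) — total 171+154+179+132+172 = $808.
Row-greedy (each collector in turn takes its best remaining lot) gives $788, worse by 20.

Maximum total: $808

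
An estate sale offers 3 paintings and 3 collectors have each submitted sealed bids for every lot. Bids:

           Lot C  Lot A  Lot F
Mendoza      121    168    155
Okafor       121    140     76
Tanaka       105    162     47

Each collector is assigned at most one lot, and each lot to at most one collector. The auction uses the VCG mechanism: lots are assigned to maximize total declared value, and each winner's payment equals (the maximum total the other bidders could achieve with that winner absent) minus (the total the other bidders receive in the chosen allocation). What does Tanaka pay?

Efficient allocation: Mendoza→Lot F ($155), Okafor→Lot C ($121), Tanaka→Lot A ($162); total welfare W = $438.
Tanaka receives Lot A at value $162, so the others get W − 162 = $276.
Without Tanaka: best allocation of the remaining 2 bidders over all 3 lots is Mendoza→Lot F ($155), Okafor→Lot A ($140), total $295.
VCG payment = (others' best without Tanaka) − (others' welfare with Tanaka) = 295 − 276 = $19.

Tanaka pays $19.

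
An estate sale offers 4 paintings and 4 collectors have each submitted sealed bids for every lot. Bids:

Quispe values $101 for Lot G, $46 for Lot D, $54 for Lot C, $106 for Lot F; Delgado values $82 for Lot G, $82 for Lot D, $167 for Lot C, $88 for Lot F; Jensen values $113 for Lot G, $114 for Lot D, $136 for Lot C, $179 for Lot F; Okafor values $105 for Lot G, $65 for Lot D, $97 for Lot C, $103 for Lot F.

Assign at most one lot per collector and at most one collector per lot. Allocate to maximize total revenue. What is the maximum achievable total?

Treat this as an assignment problem: match each collector to one lot.
Optimal: Quispe→Lot G ($101), Delgado→Lot C ($167), Jensen→Lot F ($179), Okafor→Lot D ($65) — total 101+167+179+65 = $512.
Row-greedy (each collector in turn takes its best remaining lot) gives $492, worse by 20.
Swapping Jensen↔Delgado (Jensen→Lot C $136, Delgado→Lot F $88) loses 122.
Checked against all permutations: $512 is optimal.

Maximum total: $512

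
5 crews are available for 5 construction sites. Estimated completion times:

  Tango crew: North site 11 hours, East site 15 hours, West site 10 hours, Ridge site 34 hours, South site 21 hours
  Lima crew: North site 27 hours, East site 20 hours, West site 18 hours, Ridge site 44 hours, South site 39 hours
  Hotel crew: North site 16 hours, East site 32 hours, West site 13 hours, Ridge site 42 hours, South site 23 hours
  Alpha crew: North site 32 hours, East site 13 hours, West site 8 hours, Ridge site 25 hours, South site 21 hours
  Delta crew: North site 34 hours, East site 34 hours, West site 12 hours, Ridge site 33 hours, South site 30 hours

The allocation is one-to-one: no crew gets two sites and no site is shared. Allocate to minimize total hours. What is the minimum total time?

This is the linear assignment problem.
Optimal: Tango crew→North site (11 hours), Lima crew→East site (20 hours), Hotel crew→South site (23 hours), Alpha crew→Ridge site (25 hours), Delta crew→West site (12 hours) — total 11+20+23+25+12 = 91 hours.
Column-greedy (each site in turn goes to its cheapest remaining crew) gives 117 hours, worse by 26.
Swapping Alpha crew↔Delta crew (Alpha crew→West site 8 hours, Delta crew→Ridge site 33 hours) adds 4.
Every other assignment is strictly worse.

Min total: 91 hours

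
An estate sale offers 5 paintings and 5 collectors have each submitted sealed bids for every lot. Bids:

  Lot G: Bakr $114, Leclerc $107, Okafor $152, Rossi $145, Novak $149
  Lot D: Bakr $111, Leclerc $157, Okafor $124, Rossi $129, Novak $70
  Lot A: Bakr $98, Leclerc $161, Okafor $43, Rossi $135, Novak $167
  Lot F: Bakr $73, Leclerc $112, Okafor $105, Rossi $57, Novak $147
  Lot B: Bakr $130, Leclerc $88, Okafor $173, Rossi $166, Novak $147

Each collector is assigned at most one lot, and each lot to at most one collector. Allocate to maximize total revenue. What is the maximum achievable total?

Maximum total: $737

Treat this as an assignment problem: match each collector to one lot.
Optimal: Bakr→Lot D ($111), Leclerc→Lot A ($161), Okafor→Lot G ($152), Rossi→Lot B ($166), Novak→Lot F ($147) — total 111+161+152+166+147 = $737.
Max-entry greedy (repeatedly take the single best remaining cell) gives $715, worse by 22.
Swapping Leclerc↔Rossi (Leclerc→Lot B $88, Rossi→Lot A $135) loses 104.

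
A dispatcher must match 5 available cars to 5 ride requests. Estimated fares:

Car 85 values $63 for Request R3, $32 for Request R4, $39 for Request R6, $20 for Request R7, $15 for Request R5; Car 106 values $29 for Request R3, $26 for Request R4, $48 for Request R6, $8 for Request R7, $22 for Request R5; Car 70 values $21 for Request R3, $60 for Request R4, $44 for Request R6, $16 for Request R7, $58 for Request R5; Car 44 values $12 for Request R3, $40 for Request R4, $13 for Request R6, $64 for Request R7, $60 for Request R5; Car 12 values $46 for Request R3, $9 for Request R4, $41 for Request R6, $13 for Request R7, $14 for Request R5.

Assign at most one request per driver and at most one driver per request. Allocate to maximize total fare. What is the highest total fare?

This is a one-to-one assignment (maximum-weight bipartite matching).
Optimal: Car 85→Request R3 ($63), Car 106→Request R4 ($26), Car 70→Request R5 ($58), Car 44→Request R7 ($64), Car 12→Request R6 ($41) — total 63+26+58+64+41 = $252.
Column-greedy (each request in turn goes to its best remaining driver) gives $249, worse by 3.

Max total: $252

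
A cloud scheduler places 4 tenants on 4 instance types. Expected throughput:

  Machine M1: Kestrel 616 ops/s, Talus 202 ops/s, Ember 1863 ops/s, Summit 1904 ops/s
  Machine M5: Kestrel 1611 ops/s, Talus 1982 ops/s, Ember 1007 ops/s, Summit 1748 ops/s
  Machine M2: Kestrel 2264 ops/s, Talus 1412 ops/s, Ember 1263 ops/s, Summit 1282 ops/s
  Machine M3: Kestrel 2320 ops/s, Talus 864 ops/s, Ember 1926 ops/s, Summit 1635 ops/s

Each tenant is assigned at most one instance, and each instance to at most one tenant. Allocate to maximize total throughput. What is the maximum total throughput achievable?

Max total: 8076 ops/s

Optimal: Kestrel→Machine M2 (2264 ops/s), Talus→Machine M5 (1982 ops/s), Ember→Machine M3 (1926 ops/s), Summit→Machine M1 (1904 ops/s) — total 2264+1982+1926+1904 = 8076 ops/s.
Max-entry greedy (repeatedly take the single best remaining cell) gives 7469 ops/s, worse by 607.
Next-best assignment: Kestrel→Machine M2, Talus→Machine M5, Ember→Machine M1, Summit→Machine M3 = 7744 ops/s.
No other one-to-one assignment exceeds 8076 ops/s.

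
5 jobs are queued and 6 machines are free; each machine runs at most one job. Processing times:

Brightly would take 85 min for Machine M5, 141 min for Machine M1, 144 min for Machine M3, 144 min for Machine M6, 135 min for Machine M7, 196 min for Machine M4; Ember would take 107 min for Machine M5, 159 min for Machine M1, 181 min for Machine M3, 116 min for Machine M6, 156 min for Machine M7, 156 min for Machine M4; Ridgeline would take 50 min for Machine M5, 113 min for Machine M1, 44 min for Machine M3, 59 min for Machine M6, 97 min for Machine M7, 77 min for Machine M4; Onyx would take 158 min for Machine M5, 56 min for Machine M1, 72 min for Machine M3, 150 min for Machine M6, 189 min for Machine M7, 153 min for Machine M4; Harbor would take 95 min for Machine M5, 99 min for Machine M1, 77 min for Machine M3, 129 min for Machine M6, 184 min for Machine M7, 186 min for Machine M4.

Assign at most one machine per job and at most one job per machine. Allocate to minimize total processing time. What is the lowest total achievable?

Min total: 411 min

This is a one-to-one assignment (minimum-cost bipartite matching).
Optimal: Brightly→Machine M5 (85 min), Ember→Machine M6 (116 min), Ridgeline→Machine M4 (77 min), Onyx→Machine M1 (56 min), Harbor→Machine M3 (77 min) — total 85+116+77+56+77 = 411 min.
Column-greedy (each machine in turn goes to its cheapest remaining job) gives 434 min, worse by 23.
Checked against all permutations: 411 min is optimal.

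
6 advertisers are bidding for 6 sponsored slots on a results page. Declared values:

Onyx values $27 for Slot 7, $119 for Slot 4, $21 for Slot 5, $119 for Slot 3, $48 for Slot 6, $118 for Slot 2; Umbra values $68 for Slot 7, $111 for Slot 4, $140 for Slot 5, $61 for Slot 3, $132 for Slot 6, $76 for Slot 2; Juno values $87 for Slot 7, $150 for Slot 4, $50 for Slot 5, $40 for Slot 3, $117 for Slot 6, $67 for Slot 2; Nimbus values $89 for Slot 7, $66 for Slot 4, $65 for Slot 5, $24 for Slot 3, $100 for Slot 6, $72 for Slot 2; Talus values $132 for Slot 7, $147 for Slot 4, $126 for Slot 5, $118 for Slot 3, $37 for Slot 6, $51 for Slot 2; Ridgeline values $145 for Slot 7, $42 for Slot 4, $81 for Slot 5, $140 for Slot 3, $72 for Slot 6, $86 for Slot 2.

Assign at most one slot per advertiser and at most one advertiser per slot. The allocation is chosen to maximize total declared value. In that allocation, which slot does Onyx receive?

Optimal: Onyx→Slot 2 ($118), Umbra→Slot 5 ($140), Juno→Slot 4 ($150), Nimbus→Slot 6 ($100), Talus→Slot 7 ($132), Ridgeline→Slot 3 ($140) — total 118+140+150+100+132+140 = $780.
Row-greedy (each advertiser in turn takes its best remaining slot) gives $669, worse by 111.
Next-best assignment: Onyx→Slot 2, Umbra→Slot 5, Juno→Slot 4, Nimbus→Slot 6, Talus→Slot 3, Ridgeline→Slot 7 = $771.
Onyx's own top slot is Slot 4 ($119), but forcing Onyx→Slot 4 and reassigning the rest optimally gives only $720 — worse by 60.

Onyx receives Slot 2.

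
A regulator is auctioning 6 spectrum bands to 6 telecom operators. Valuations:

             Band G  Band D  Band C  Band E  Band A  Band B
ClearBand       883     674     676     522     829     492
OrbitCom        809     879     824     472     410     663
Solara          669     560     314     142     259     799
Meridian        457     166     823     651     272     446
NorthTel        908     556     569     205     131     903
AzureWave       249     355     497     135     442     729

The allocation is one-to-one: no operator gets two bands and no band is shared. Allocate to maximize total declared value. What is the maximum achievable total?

Maximum total: $4563M

Optimal: ClearBand→Band A ($829M), OrbitCom→Band D ($879M), Solara→Band B ($799M), Meridian→Band E ($651M), NorthTel→Band G ($908M), AzureWave→Band C ($497M) — total 829+879+799+651+908+497 = $4563M.
Max-entry greedy (repeatedly take the single best remaining cell) gives $4373M, worse by 190.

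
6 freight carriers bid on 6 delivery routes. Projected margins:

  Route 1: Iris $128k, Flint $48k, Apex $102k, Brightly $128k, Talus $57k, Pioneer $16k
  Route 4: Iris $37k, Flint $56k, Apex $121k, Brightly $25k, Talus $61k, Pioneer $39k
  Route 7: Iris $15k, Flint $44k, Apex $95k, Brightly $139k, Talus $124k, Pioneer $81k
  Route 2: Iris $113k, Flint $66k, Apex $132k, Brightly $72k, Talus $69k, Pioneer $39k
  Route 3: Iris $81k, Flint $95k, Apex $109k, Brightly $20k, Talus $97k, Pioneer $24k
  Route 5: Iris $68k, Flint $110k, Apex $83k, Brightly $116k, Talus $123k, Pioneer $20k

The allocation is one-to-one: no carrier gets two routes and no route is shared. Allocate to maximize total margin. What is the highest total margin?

Optimal: Iris→Route 2 ($113k), Flint→Route 3 ($95k), Apex→Route 4 ($121k), Brightly→Route 1 ($128k), Talus→Route 5 ($123k), Pioneer→Route 7 ($81k) — total 113+95+121+128+123+81 = $661k.
Max-entry greedy (repeatedly take the single best remaining cell) gives $656k, worse by 5.
Next-best assignment: Iris→Route 1, Flint→Route 3, Apex→Route 2, Brightly→Route 7, Talus→Route 5, Pioneer→Route 4 = $656k.

Max total: $661k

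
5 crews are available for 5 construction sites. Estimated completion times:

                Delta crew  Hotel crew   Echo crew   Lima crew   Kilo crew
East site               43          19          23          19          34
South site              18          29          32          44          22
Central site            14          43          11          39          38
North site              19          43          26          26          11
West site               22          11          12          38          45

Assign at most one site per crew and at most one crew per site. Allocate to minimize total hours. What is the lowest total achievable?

Min total: 70 hours

Optimal: Delta crew→South site (18 hours), Hotel crew→West site (11 hours), Echo crew→Central site (11 hours), Lima crew→East site (19 hours), Kilo crew→North site (11 hours) — total 18+11+11+19+11 = 70 hours.
Row-greedy (each crew in turn takes its cheapest remaining site) gives 96 hours, worse by 26.
Every other assignment is strictly worse.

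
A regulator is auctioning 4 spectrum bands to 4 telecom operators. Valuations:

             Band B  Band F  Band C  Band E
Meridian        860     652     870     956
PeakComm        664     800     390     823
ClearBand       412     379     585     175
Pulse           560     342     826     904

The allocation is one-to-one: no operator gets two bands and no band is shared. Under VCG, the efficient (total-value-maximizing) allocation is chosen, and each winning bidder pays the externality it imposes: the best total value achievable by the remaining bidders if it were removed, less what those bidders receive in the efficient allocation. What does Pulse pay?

Efficient allocation: Meridian→Band B ($860M), PeakComm→Band F ($800M), ClearBand→Band C ($585M), Pulse→Band E ($904M); total welfare W = $3149M.
Pulse receives Band E at value $904M, so the others get W − 904 = $2245M.
Without Pulse: best allocation of the remaining 3 bidders over all 4 bands is Meridian→Band E ($956M), PeakComm→Band F ($800M), ClearBand→Band C ($585M), total $2341M.
VCG payment = (others' best without Pulse) − (others' welfare with Pulse) = 2341 − 2245 = $96M.

Pulse pays $96M.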